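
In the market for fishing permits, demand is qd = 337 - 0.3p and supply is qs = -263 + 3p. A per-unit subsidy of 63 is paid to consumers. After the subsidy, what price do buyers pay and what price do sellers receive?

Pre-subsidy: 337 - 0.3p = -263 + 3p gives p* = 2000/11, q* = 3107/11.
With the rebate, buyers effectively pay pb = ps − 63, where ps is the price sellers receive.
Demand in terms of ps becomes qd = 337 − 0.3(ps − 63) = 355.9 - 0.3ps. Setting this equal to supply: 355.9 - 0.3ps = -263 + 3ps, so ps = 2063/11.
Buyers pay pb = 2063/11 − 63 = 1370/11; q' = -263 + 3·(2063/11) = 3296/11.

Buyers pay 1370/11; sellers receive 2063/11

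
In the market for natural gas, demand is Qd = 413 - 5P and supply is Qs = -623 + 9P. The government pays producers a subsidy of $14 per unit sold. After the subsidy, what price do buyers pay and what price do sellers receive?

Pre-subsidy: 413 - 5P = -623 + 9P gives P* = 74, Q* = 43.
With the subsidy, sellers receive Ps = Pb + 14 for each unit, where Pb is the price buyers pay.
Supply in terms of Pb becomes Qs = -623 + 9(Pb + 14) = -497 + 9Pb. Setting this equal to demand: 413 - 5Pb = -497 + 9Pb, so Pb = 65.
Sellers receive Ps = 65 + 14 = 79; Q' = 413 − 5·65 = 88.

Buyers pay $65; sellers receive $79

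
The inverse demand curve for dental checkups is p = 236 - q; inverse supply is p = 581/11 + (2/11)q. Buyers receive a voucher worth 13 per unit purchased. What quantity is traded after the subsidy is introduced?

q' = 166

Pre-subsidy: 236 - q = 581/11 + (2/11)q gives q* = 155 and p* = 81.
With the rebate, buyers effectively pay pb = ps − 13, where ps is the price sellers receive.
On the curves, pb = 236 - q and ps = 581/11 + (2/11)q; the wedge ps − pb = 13 gives 581/11 + (2/11)q − (236 - q) = 13, so q' = 166.
Then pb = 236 − 1·166 = 70 and ps = 581/11 + (2/11)·166 = 83.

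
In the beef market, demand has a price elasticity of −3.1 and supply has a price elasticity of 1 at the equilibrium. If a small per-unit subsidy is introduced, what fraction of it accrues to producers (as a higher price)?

Producer share = 31/41

For a small subsidy around the equilibrium, the benefit split depends on the relative slopes, which at a point are proportional to the elasticities.
Buyer share = εs/(εs + |εd|) = 1/(1 + 3.1) = 10/41; seller share = |εd|/(εs + |εd|) = 31/41.
So producers capture 31/41 of the subsidy.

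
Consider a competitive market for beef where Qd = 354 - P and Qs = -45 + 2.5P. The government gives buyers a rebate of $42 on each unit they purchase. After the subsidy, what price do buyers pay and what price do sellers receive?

Pre-subsidy: 354 - P = -45 + 2.5P gives P* = 114, Q* = 240.
With the rebate, buyers effectively pay Pb = Ps − 42, where Ps is the price sellers receive.
Demand in terms of Ps becomes Qd = 354 − 1(Ps − 42) = 396 - Ps. Setting this equal to supply: 396 - Ps = -45 + 2.5Ps, so Ps = 126.
Buyers pay Pb = 126 − 42 = 84; Q' = -45 + 2.5·126 = 270.

Buyers pay $84; sellers receive $126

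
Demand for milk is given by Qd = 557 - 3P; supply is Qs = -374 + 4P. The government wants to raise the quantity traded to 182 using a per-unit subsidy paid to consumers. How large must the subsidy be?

Required subsidy s = 14 per unit

At Q = 182, invert demand for the buyer price: Pb = (557 − 182)/3 = 125; invert supply for the seller price: Ps = (182 − (-374))/4 = 139.
The subsidy must fill the gap: s = Ps − Pb = 139 − 125 = 14.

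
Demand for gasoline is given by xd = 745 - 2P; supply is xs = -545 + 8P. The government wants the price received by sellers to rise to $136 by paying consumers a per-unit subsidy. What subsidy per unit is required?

Required subsidy s = $35 per unit

At a seller price of 136, quantity supplied is -545 + 8·136 = 543.
Buyers absorb 543 only when they pay Pb with 745 − 2·Pb = 543, i.e. Pb = 101.
s = Ps − Pb = 136 − 101 = 35.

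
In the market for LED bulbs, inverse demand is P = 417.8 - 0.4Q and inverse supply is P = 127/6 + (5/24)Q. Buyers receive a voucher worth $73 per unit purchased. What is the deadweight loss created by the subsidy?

Pre-subsidy: 417.8 - 0.4Q = 127/6 + (5/24)Q gives Q* = 652 and P* = 157.
With the rebate, buyers effectively pay Pb = Ps − 73, where Ps is the price sellers receive.
On the curves, Pb = 417.8 - 0.4Q and Ps = 127/6 + (5/24)Q; the wedge Ps − Pb = 73 gives 127/6 + (5/24)Q − (417.8 - 0.4Q) = 73, so Q' = 772.
Then Pb = 417.8 − 0.4·772 = 109 and Ps = 127/6 + (5/24)·772 = 182.
The subsidy expands output by 772 − 652 = 120 past the efficient level; on those units the gap between marginal cost and willingness to pay runs from 0 up to 73.
DWL = ½ × 73 × 120 = 4380.

Deadweight loss = $4380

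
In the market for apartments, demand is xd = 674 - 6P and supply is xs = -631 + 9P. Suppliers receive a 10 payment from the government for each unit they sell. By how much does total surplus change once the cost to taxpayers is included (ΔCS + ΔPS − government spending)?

Net change in total surplus = -180

Pre-subsidy: 674 - 6P = -631 + 9P gives P* = 87, x* = 152.
With the subsidy, sellers receive Ps = Pb + 10 for each unit, where Pb is the price buyers pay.
Supply in terms of Pb becomes xs = -631 + 9(Pb + 10) = -541 + 9Pb. Setting this equal to demand: 674 - 6Pb = -541 + 9Pb, so Pb = 81.
Sellers receive Ps = 81 + 10 = 91; x' = 674 − 6·81 = 188.
ΔCS = ½(152 + 188)(87 − 81) = 1020; ΔPS = ½(152 + 188)(91 − 87) = 680.
Government spending = 10 × 188 = 1880.
Net change = 1020 + 680 − 1880 = -180. The loss equals the DWL triangle ½·10·36.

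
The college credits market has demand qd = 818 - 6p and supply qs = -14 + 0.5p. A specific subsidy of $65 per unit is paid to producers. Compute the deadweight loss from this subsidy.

Deadweight loss = $975

Pre-subsidy: 818 - 6p = -14 + 0.5p gives p* = 128, q* = 50.
With the subsidy, sellers receive ps = pb + 65 for each unit, where pb is the price buyers pay.
Supply in terms of pb becomes qs = -14 + 0.5(pb + 65) = 18.5 + 0.5pb. Setting this equal to demand: 818 - 6pb = 18.5 + 0.5pb, so pb = 123.
Sellers receive ps = 123 + 65 = 188; q' = 818 − 6·123 = 80.
The subsidy expands output by 80 − 50 = 30 past the efficient level; on those units the gap between marginal cost and willingness to pay runs from 0 up to 65.
DWL = ½ × 65 × 30 = 975.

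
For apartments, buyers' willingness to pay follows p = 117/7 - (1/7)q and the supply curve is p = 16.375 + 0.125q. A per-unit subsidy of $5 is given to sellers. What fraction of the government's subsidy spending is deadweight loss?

Pre-subsidy: 117/7 - (1/7)q = 16.375 + 0.125q gives q* = 19/15 and p* = 248/15.
With the subsidy, sellers receive ps = pb + 5 for each unit, where pb is the price buyers pay.
On the curves, pb = 117/7 - (1/7)q and ps = 16.375 + 0.125q; the wedge ps − pb = 5 gives 16.375 + 0.125q − (117/7 - (1/7)q) = 5, so q' = 299/15.
Then pb = 117/7 − (1/7)·(299/15) = 208/15 and ps = 16.375 + 0.125·(299/15) = 283/15.
ΔCS = ½(19/15 + 299/15)(248/15 − 208/15) = 424/15; ΔPS = ½(19/15 + 299/15)(283/15 − 248/15) = 371/15.
Government spending = 5 × 299/15 = 299/3.
DWL = ½ × 5 × (299/15 − 19/15) = 140/3; fraction = (140/3) / (299/3) = 140/299.

DWL / government spending = 140/299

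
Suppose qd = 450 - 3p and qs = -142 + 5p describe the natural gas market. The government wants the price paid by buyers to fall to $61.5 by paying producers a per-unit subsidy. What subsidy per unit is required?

At a buyer price of 61.5, quantity demanded is 450 − 3·61.5 = 265.5.
Sellers supply 265.5 only when they receive ps with -142 + 5·ps = 265.5, i.e. ps = 81.5.
s = ps − pb = 81.5 − 61.5 = 20.

Required subsidy s = $20 per unit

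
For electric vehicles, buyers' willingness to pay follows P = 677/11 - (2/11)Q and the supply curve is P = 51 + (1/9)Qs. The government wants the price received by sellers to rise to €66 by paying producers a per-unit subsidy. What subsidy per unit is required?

At a seller price of 66, quantity supplied is -459 + 9·66 = 135.
Buyers absorb 135 only when they pay Pb = 677/11 − (2/11)·135 = 37.
s = Ps − Pb = 66 − 37 = 29.

Required subsidy s = €29 per unit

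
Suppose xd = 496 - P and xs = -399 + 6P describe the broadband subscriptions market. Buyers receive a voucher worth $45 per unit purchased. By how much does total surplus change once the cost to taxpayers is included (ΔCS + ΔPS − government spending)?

Net change in total surplus = -6075/7

Pre-subsidy: 496 - P = -399 + 6P gives P* = 895/7, x* = 2577/7.
With the rebate, buyers effectively pay Pb = Ps − 45, where Ps is the price sellers receive.
Demand in terms of Ps becomes xd = 496 − 1(Ps − 45) = 541 - Ps. Setting this equal to supply: 541 - Ps = -399 + 6Ps, so Ps = 940/7.
Buyers pay Pb = 940/7 − 45 = 625/7; x' = -399 + 6·(940/7) = 2847/7.
ΔCS = ½(2577/7 + 2847/7)(895/7 − 625/7) = 732240/49; ΔPS = ½(2577/7 + 2847/7)(940/7 − 895/7) = 122040/49.
Government spending = 45 × 2847/7 = 128115/7.
Net change = 732240/49 + 122040/49 − 128115/7 = -6075/7. The loss equals the DWL triangle ½·45·270/7.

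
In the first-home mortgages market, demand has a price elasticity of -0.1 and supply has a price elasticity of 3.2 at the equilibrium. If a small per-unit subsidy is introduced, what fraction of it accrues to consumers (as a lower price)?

For a small subsidy around the equilibrium, the benefit split depends on the relative slopes, which at a point are proportional to the elasticities.
Buyer share = εs/(εs + |εd|) = 3.2/(3.2 + 0.1) = 32/33; seller share = |εd|/(εs + |εd|) = 1/33.

Consumer share = 32/33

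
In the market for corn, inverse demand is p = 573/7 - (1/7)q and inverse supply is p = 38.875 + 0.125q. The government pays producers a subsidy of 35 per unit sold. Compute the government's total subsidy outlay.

Government cost = 30569/3

Pre-subsidy: 573/7 - (1/7)q = 38.875 + 0.125q gives q* = 2407/15 and p* = 884/15.
With the subsidy, sellers receive ps = pb + 35 for each unit, where pb is the price buyers pay.
On the curves, pb = 573/7 - (1/7)q and ps = 38.875 + 0.125q; the wedge ps − pb = 35 gives 38.875 + 0.125q − (573/7 - (1/7)q) = 35, so q' = 4367/15.
Then pb = 573/7 − (1/7)·(4367/15) = 604/15 and ps = 38.875 + 0.125·(4367/15) = 1129/15.
Government outlay = subsidy × quantity = 35 × 4367/15 = 30569/3.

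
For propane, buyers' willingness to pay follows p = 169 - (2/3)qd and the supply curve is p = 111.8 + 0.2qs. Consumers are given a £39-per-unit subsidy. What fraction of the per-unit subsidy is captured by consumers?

Consumer share = 10/13

Pre-subsidy: 169 - (2/3)q = 111.8 + 0.2q gives q* = 66 and p* = 125.
With the rebate, buyers effectively pay pb = ps − 39, where ps is the price sellers receive.
On the curves, pb = 169 - (2/3)q and ps = 111.8 + 0.2q; the wedge ps − pb = 39 gives 111.8 + 0.2q − (169 - (2/3)q) = 39, so q' = 111.
Then pb = 169 − (2/3)·111 = 95 and ps = 111.8 + 0.2·111 = 134.
Buyers' price falls by p* − pb = 125 − 95 = 30; sellers' price rises by ps − p* = 134 − 125 = 9.
So consumers capture 30/39 = 10/13 of each unit of subsidy.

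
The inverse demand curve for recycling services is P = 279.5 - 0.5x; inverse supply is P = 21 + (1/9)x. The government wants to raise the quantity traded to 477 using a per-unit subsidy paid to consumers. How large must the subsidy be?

Required subsidy s = 33 per unit

At x = 477, from the demand curve buyers pay Pb = 279.5 − 0.5·477 = 41; from the supply curve sellers need Ps = 21 + (1/9)·477 = 74.
The subsidy must fill the gap: s = Ps − Pb = 74 − 41 = 33.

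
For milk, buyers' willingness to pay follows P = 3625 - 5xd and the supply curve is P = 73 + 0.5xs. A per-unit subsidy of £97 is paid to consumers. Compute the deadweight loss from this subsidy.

Deadweight loss = 9409/11

Pre-subsidy: 3625 - 5x = 73 + 0.5x gives x* = 7104/11 and P* = 4355/11.
With the rebate, buyers effectively pay Pb = Ps − 97, where Ps is the price sellers receive.
On the curves, Pb = 3625 - 5x and Ps = 73 + 0.5x; the wedge Ps − Pb = 97 gives 73 + 0.5x − (3625 - 5x) = 97, so x' = 7298/11.
Then Pb = 3625 − 5·(7298/11) = 3385/11 and Ps = 73 + 0.5·(7298/11) = 4452/11.
The subsidy expands output by 7298/11 − 7104/11 = 194/11 past the efficient level; on those units the gap between marginal cost and willingness to pay runs from 0 up to 97.
DWL = ½ × 97 × 194/11 = 9409/11.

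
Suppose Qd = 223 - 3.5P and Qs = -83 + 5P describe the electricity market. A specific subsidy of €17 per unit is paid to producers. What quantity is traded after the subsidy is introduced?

Q' = 132

Pre-subsidy: 223 - 3.5P = -83 + 5P gives P* = 36, Q* = 97.
With the subsidy, sellers receive Ps = Pb + 17 for each unit, where Pb is the price buyers pay.
Supply in terms of Pb becomes Qs = -83 + 5(Pb + 17) = 2 + 5Pb. Setting this equal to demand: 223 - 3.5Pb = 2 + 5Pb, so Pb = 26.
Sellers receive Ps = 26 + 17 = 43; Q' = 223 − 3.5·26 = 132.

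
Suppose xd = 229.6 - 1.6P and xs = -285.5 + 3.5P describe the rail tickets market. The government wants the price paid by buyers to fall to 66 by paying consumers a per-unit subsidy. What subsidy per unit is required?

Required subsidy s = 51 per unit

At a buyer price of 66, quantity demanded is 229.6 − 1.6·66 = 124.
Sellers supply 124 only when they receive Ps with -285.5 + 3.5·Ps = 124, i.e. Ps = 117.
s = Ps − Pb = 117 − 66 = 51.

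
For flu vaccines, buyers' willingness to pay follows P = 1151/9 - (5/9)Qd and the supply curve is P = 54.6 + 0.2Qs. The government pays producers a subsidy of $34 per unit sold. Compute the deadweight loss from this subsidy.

Deadweight loss = $765

Pre-subsidy: 1151/9 - (5/9)Q = 54.6 + 0.2Q gives Q* = 97 and P* = 74.
With the subsidy, sellers receive Ps = Pb + 34 for each unit, where Pb is the price buyers pay.
On the curves, Pb = 1151/9 - (5/9)Q and Ps = 54.6 + 0.2Q; the wedge Ps − Pb = 34 gives 54.6 + 0.2Q − (1151/9 - (5/9)Q) = 34, so Q' = 142.
Then Pb = 1151/9 − (5/9)·142 = 49 and Ps = 54.6 + 0.2·142 = 83.
The subsidy expands output by 142 − 97 = 45 past the efficient level; on those units the gap between marginal cost and willingness to pay runs from 0 up to 34.
DWL = ½ × 34 × 45 = 765.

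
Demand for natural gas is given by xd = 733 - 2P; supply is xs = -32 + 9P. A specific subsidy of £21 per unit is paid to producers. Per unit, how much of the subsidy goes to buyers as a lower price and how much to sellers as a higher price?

Pre-subsidy: 733 - 2P = -32 + 9P gives P* = 765/11, x* = 6533/11.
With the subsidy, sellers receive Ps = Pb + 21 for each unit, where Pb is the price buyers pay.
Supply in terms of Pb becomes xs = -32 + 9(Pb + 21) = 157 + 9Pb. Setting this equal to demand: 733 - 2Pb = 157 + 9Pb, so Pb = 576/11.
Sellers receive Ps = 576/11 + 21 = 807/11; x' = 733 − 2·(576/11) = 6911/11.
Buyers' price falls by P* − Pb = 765/11 − 576/11 = 189/11; sellers' price rises by Ps − P* = 807/11 − 765/11 = 42/11.

Buyers gain 189/11 per unit; sellers gain 42/11 per unit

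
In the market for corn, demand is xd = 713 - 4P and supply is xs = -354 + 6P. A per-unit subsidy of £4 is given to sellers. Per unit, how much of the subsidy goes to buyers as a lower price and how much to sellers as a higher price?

Buyers gain £2.4 per unit; sellers gain £1.6 per unit

Pre-subsidy: 713 - 4P = -354 + 6P gives P* = 106.7, x* = 286.2.
With the subsidy, sellers receive Ps = Pb + 4 for each unit, where Pb is the price buyers pay.
Supply in terms of Pb becomes xs = -354 + 6(Pb + 4) = -330 + 6Pb. Setting this equal to demand: 713 - 4Pb = -330 + 6Pb, so Pb = 104.3.
Sellers receive Ps = 104.3 + 4 = 108.3; x' = 713 − 4·104.3 = 295.8.
Buyers' price falls by P* − Pb = 106.7 − 104.3 = 2.4; sellers' price rises by Ps − P* = 108.3 − 106.7 = 1.6.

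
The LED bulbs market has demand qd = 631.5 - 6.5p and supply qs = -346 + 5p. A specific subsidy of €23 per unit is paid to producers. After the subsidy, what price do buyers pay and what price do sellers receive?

Pre-subsidy: 631.5 - 6.5p = -346 + 5p gives p* = 85, q* = 79.
With the subsidy, sellers receive ps = pb + 23 for each unit, where pb is the price buyers pay.
Supply in terms of pb becomes qs = -346 + 5(pb + 23) = -231 + 5pb. Setting this equal to demand: 631.5 - 6.5pb = -231 + 5pb, so pb = 75.
Sellers receive ps = 75 + 23 = 98; q' = 631.5 − 6.5·75 = 144.

Buyers pay €75; sellers receive €98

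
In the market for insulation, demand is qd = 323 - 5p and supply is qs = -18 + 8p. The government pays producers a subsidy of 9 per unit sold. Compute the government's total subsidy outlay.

Pre-subsidy: 323 - 5p = -18 + 8p gives p* = 341/13, q* = 2494/13.
With the subsidy, sellers receive ps = pb + 9 for each unit, where pb is the price buyers pay.
Supply in terms of pb becomes qs = -18 + 8(pb + 9) = 54 + 8pb. Setting this equal to demand: 323 - 5pb = 54 + 8pb, so pb = 269/13.
Sellers receive ps = 269/13 + 9 = 386/13; q' = 323 − 5·(269/13) = 2854/13.
Government outlay = subsidy × quantity = 9 × 2854/13 = 25686/13.

Government cost = 25686/13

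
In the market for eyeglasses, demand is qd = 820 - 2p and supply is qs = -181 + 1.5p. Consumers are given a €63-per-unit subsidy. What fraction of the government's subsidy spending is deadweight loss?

Pre-subsidy: 820 - 2p = -181 + 1.5p gives p* = 286, q* = 248.
With the rebate, buyers effectively pay pb = ps − 63, where ps is the price sellers receive.
Demand in terms of ps becomes qd = 820 − 2(ps − 63) = 946 - 2ps. Setting this equal to supply: 946 - 2ps = -181 + 1.5ps, so ps = 322.
Buyers pay pb = 322 − 63 = 259; q' = -181 + 1.5·322 = 302.
ΔCS = ½(248 + 302)(286 − 259) = 7425; ΔPS = ½(248 + 302)(322 − 286) = 9900.
Government spending = 63 × 302 = 19026.
DWL = ½ × 63 × (302 − 248) = 1701; fraction = 1701 / 19026 = 27/302.

DWL / government spending = 27/302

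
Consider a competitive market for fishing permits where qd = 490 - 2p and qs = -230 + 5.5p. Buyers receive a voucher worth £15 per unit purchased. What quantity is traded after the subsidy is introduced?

q' = 320

Pre-subsidy: 490 - 2p = -230 + 5.5p gives p* = 96, q* = 298.
With the rebate, buyers effectively pay pb = ps − 15, where ps is the price sellers receive.
Demand in terms of ps becomes qd = 490 − 2(ps − 15) = 520 - 2ps. Setting this equal to supply: 520 - 2ps = -230 + 5.5ps, so ps = 100.
Buyers pay pb = 100 − 15 = 85; q' = -230 + 5.5·100 = 320.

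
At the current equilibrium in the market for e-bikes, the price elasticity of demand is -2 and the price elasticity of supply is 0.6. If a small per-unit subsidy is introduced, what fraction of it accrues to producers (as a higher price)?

For a small subsidy around the equilibrium, the benefit split depends on the relative slopes, which at a point are proportional to the elasticities.
Buyer share = εs/(εs + |εd|) = 0.6/(0.6 + 2) = 3/13; seller share = |εd|/(εs + |εd|) = 10/13.
So producers capture 10/13 of the subsidy.

Producer share = 10/13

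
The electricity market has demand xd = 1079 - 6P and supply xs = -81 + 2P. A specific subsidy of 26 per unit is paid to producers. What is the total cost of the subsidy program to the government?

Government cost = 6448

Pre-subsidy: 1079 - 6P = -81 + 2P gives P* = 145, x* = 209.
With the subsidy, sellers receive Ps = Pb + 26 for each unit, where Pb is the price buyers pay.
Supply in terms of Pb becomes xs = -81 + 2(Pb + 26) = -29 + 2Pb. Setting this equal to demand: 1079 - 6Pb = -29 + 2Pb, so Pb = 138.5.
Sellers receive Ps = 138.5 + 26 = 164.5; x' = 1079 − 6·138.5 = 248.
Government outlay = subsidy × quantity = 26 × 248 = 6448.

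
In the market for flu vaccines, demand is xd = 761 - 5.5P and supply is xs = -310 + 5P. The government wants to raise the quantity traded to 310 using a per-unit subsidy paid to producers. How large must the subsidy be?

At x = 310, invert demand for the buyer price: Pb = (761 − 310)/5.5 = 82; invert supply for the seller price: Ps = (310 − (-310))/5 = 124.
The subsidy must fill the gap: s = Ps − Pb = 124 − 82 = 42.

Required subsidy s = 42 per unit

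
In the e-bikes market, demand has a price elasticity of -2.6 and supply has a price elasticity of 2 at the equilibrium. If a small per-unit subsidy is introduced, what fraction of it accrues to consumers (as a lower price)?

Consumer share = 10/23

For a small subsidy around the equilibrium, the benefit split depends on the relative slopes, which at a point are proportional to the elasticities.
Buyer share = εs/(εs + |εd|) = 2/(2 + 2.6) = 10/23; seller share = |εd|/(εs + |εd|) = 13/23.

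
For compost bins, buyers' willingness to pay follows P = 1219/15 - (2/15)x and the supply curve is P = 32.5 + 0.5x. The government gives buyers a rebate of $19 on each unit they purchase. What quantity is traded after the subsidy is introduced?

x' = 107

Pre-subsidy: 1219/15 - (2/15)x = 32.5 + 0.5x gives x* = 77 and P* = 71.
With the rebate, buyers effectively pay Pb = Ps − 19, where Ps is the price sellers receive.
On the curves, Pb = 1219/15 - (2/15)x and Ps = 32.5 + 0.5x; the wedge Ps − Pb = 19 gives 32.5 + 0.5x − (1219/15 - (2/15)x) = 19, so x' = 107.
Then Pb = 1219/15 − (2/15)·107 = 67 and Ps = 32.5 + 0.5·107 = 86.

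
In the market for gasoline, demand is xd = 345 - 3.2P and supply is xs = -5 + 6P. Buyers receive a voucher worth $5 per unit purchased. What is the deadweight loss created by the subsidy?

Deadweight loss = 600/23

Pre-subsidy: 345 - 3.2P = -5 + 6P gives P* = 875/23, x* = 5135/23.
With the rebate, buyers effectively pay Pb = Ps − 5, where Ps is the price sellers receive.
Demand in terms of Ps becomes xd = 345 − 3.2(Ps − 5) = 361 - 3.2Ps. Setting this equal to supply: 361 - 3.2Ps = -5 + 6Ps, so Ps = 915/23.
Buyers pay Pb = 915/23 − 5 = 800/23; x' = -5 + 6·(915/23) = 5375/23.
The subsidy expands output by 5375/23 − 5135/23 = 240/23 past the efficient level; on those units the gap between marginal cost and willingness to pay runs from 0 up to 5.
DWL = ½ × 5 × 240/23 = 600/23.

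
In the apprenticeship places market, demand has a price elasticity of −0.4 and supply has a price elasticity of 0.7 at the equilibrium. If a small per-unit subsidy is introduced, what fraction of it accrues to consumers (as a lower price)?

For a small subsidy around the equilibrium, the benefit split depends on the relative slopes, which at a point are proportional to the elasticities.
Buyer share = εs/(εs + |εd|) = 0.7/(0.7 + 0.4) = 7/11; seller share = |εd|/(εs + |εd|) = 4/11.

Consumer share = 7/11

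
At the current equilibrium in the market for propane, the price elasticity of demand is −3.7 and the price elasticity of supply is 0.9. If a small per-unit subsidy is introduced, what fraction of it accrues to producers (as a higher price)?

For a small subsidy around the equilibrium, the benefit split depends on the relative slopes, which at a point are proportional to the elasticities.
Buyer share = εs/(εs + |εd|) = 0.9/(0.9 + 3.7) = 9/46; seller share = |εd|/(εs + |εd|) = 37/46.
So producers capture 37/46 of the subsidy.

Producer share = 37/46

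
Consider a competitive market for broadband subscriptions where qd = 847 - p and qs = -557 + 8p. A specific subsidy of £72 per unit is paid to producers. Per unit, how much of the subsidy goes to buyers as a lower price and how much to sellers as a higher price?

Pre-subsidy: 847 - p = -557 + 8p gives p* = 156, q* = 691.
With the subsidy, sellers receive ps = pb + 72 for each unit, where pb is the price buyers pay.
Supply in terms of pb becomes qs = -557 + 8(pb + 72) = 19 + 8pb. Setting this equal to demand: 847 - pb = 19 + 8pb, so pb = 92.
Sellers receive ps = 92 + 72 = 164; q' = 847 − 1·92 = 755.
Buyers' price falls by p* − pb = 156 − 92 = 64; sellers' price rises by ps − p* = 164 − 156 = 8.

Buyers gain £64 per unit; sellers gain £8 per unit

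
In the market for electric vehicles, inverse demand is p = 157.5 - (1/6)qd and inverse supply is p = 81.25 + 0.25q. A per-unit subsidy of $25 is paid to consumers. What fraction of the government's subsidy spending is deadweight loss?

Pre-subsidy: 157.5 - (1/6)q = 81.25 + 0.25q gives q* = 183 and p* = 127.
With the rebate, buyers effectively pay pb = ps − 25, where ps is the price sellers receive.
On the curves, pb = 157.5 - (1/6)q and ps = 81.25 + 0.25q; the wedge ps − pb = 25 gives 81.25 + 0.25q − (157.5 - (1/6)q) = 25, so q' = 243.
Then pb = 157.5 − (1/6)·243 = 117 and ps = 81.25 + 0.25·243 = 142.
ΔCS = ½(183 + 243)(127 − 117) = 2130; ΔPS = ½(183 + 243)(142 − 127) = 3195.
Government spending = 25 × 243 = 6075.
DWL = ½ × 25 × (243 − 183) = 750; fraction = 750 / 6075 = 10/81.

DWL / government spending = 10/81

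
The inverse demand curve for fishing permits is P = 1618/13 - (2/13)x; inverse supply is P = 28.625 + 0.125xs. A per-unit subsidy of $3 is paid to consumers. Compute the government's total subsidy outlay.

Government cost = 30837/29

Pre-subsidy: 1618/13 - (2/13)x = 28.625 + 0.125x gives x* = 9967/29 and P* = 2076/29.
With the rebate, buyers effectively pay Pb = Ps − 3, where Ps is the price sellers receive.
On the curves, Pb = 1618/13 - (2/13)x and Ps = 28.625 + 0.125x; the wedge Ps − Pb = 3 gives 28.625 + 0.125x − (1618/13 - (2/13)x) = 3, so x' = 10279/29.
Then Pb = 1618/13 − (2/13)·(10279/29) = 2028/29 and Ps = 28.625 + 0.125·(10279/29) = 2115/29.
Government outlay = subsidy × quantity = 3 × 10279/29 = 30837/29.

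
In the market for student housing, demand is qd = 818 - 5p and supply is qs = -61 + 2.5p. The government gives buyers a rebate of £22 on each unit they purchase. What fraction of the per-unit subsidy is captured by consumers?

Pre-subsidy: 818 - 5p = -61 + 2.5p gives p* = 117.2, q* = 232.
With the rebate, buyers effectively pay pb = ps − 22, where ps is the price sellers receive.
Demand in terms of ps becomes qd = 818 − 5(ps − 22) = 928 - 5ps. Setting this equal to supply: 928 - 5ps = -61 + 2.5ps, so ps = 1978/15.
Buyers pay pb = 1978/15 − 22 = 1648/15; q' = -61 + 2.5·(1978/15) = 806/3.
Buyers' price falls by p* − pb = 117.2 − 1648/15 = 22/3; sellers' price rises by ps − p* = 1978/15 − 117.2 = 44/3.
So consumers capture (22/3)/22 = 1/3 of each unit of subsidy.

Consumer share = 1/3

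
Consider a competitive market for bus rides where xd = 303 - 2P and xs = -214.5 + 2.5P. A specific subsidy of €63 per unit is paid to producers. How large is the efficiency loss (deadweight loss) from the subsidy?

Deadweight loss = €2205

Pre-subsidy: 303 - 2P = -214.5 + 2.5P gives P* = 115, x* = 73.
With the subsidy, sellers receive Ps = Pb + 63 for each unit, where Pb is the price buyers pay.
Supply in terms of Pb becomes xs = -214.5 + 2.5(Pb + 63) = -57 + 2.5Pb. Setting this equal to demand: 303 - 2Pb = -57 + 2.5Pb, so Pb = 80.
Sellers receive Ps = 80 + 63 = 143; x' = 303 − 2·80 = 143.
The subsidy expands output by 143 − 73 = 70 past the efficient level; on those units the gap between marginal cost and willingness to pay runs from 0 up to 63.
DWL = ½ × 63 × 70 = 2205.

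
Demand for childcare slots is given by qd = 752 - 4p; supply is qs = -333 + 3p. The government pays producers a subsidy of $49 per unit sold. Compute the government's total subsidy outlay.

Government cost = $10584

Pre-subsidy: 752 - 4p = -333 + 3p gives p* = 155, q* = 132.
With the subsidy, sellers receive ps = pb + 49 for each unit, where pb is the price buyers pay.
Supply in terms of pb becomes qs = -333 + 3(pb + 49) = -186 + 3pb. Setting this equal to demand: 752 - 4pb = -186 + 3pb, so pb = 134.
Sellers receive ps = 134 + 49 = 183; q' = 752 − 4·134 = 216.
Government outlay = subsidy × quantity = 49 × 216 = 10584.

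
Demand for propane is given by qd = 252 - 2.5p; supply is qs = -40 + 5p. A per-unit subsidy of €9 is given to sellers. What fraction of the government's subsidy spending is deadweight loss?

Pre-subsidy: 252 - 2.5p = -40 + 5p gives p* = 584/15, q* = 464/3.
With the subsidy, sellers receive ps = pb + 9 for each unit, where pb is the price buyers pay.
Supply in terms of pb becomes qs = -40 + 5(pb + 9) = 5 + 5pb. Setting this equal to demand: 252 - 2.5pb = 5 + 5pb, so pb = 494/15.
Sellers receive ps = 494/15 + 9 = 629/15; q' = 252 − 2.5·(494/15) = 509/3.
ΔCS = ½(464/3 + 509/3)(584/15 − 494/15) = 973; ΔPS = ½(464/3 + 509/3)(629/15 − 584/15) = 486.5.
Government spending = 9 × 509/3 = 1527.
DWL = ½ × 9 × (509/3 − 464/3) = 67.5; fraction = 67.5 / 1527 = 45/1018.

DWL / government spending = 45/1018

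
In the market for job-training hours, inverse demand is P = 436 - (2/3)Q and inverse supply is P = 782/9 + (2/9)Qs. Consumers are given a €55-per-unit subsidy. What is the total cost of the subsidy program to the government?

Pre-subsidy: 436 - (2/3)Q = 782/9 + (2/9)Q gives Q* = 392.75 and P* = 1045/6.
With the rebate, buyers effectively pay Pb = Ps − 55, where Ps is the price sellers receive.
On the curves, Pb = 436 - (2/3)Q and Ps = 782/9 + (2/9)Q; the wedge Ps − Pb = 55 gives 782/9 + (2/9)Q − (436 - (2/3)Q) = 55, so Q' = 454.625.
Then Pb = 436 − (2/3)·454.625 = 1595/12 and Ps = 782/9 + (2/9)·454.625 = 2255/12.
Government outlay = subsidy × quantity = 55 × 454.625 = 25004.375.

Government cost = €25004.375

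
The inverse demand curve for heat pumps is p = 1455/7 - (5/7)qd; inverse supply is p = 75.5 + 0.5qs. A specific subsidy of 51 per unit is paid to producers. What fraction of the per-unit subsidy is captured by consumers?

Consumer share = 10/17

Pre-subsidy: 1455/7 - (5/7)q = 75.5 + 0.5q gives q* = 109 and p* = 130.
With the subsidy, sellers receive ps = pb + 51 for each unit, where pb is the price buyers pay.
On the curves, pb = 1455/7 - (5/7)q and ps = 75.5 + 0.5q; the wedge ps − pb = 51 gives 75.5 + 0.5q − (1455/7 - (5/7)q) = 51, so q' = 151.
Then pb = 1455/7 − (5/7)·151 = 100 and ps = 75.5 + 0.5·151 = 151.
Buyers' price falls by p* − pb = 130 − 100 = 30; sellers' price rises by ps − p* = 151 − 130 = 21.
So consumers capture 30/51 = 10/17 of each unit of subsidy.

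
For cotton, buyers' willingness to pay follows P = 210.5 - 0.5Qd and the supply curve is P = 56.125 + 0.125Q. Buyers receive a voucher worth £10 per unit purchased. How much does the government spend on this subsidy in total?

Pre-subsidy: 210.5 - 0.5Q = 56.125 + 0.125Q gives Q* = 247 and P* = 87.
With the rebate, buyers effectively pay Pb = Ps − 10, where Ps is the price sellers receive.
On the curves, Pb = 210.5 - 0.5Q and Ps = 56.125 + 0.125Q; the wedge Ps − Pb = 10 gives 56.125 + 0.125Q − (210.5 - 0.5Q) = 10, so Q' = 263.
Then Pb = 210.5 − 0.5·263 = 79 and Ps = 56.125 + 0.125·263 = 89.
Government outlay = subsidy × quantity = 10 × 263 = 2630.

Government cost = £2630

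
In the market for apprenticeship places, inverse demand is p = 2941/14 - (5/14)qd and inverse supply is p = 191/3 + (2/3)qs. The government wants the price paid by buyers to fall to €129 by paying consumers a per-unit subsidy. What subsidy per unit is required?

At a buyer price of 129, quantity demanded is 588.2 − 2.8·129 = 227.
Sellers supply 227 only when they receive ps = 191/3 + (2/3)·227 = 215.
s = ps − pb = 215 − 129 = 86.

Required subsidy s = €86 per unit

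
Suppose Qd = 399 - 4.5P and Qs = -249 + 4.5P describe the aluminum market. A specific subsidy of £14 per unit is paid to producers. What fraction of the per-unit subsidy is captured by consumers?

Consumer share = 0.5

Pre-subsidy: 399 - 4.5P = -249 + 4.5P gives P* = 72, Q* = 75.
With the subsidy, sellers receive Ps = Pb + 14 for each unit, where Pb is the price buyers pay.
Supply in terms of Pb becomes Qs = -249 + 4.5(Pb + 14) = -186 + 4.5Pb. Setting this equal to demand: 399 - 4.5Pb = -186 + 4.5Pb, so Pb = 65.
Sellers receive Ps = 65 + 14 = 79; Q' = 399 − 4.5·65 = 106.5.
Buyers' price falls by P* − Pb = 72 − 65 = 7; sellers' price rises by Ps − P* = 79 − 72 = 7.
So consumers capture 7/14 = 0.5 of each unit of subsidy.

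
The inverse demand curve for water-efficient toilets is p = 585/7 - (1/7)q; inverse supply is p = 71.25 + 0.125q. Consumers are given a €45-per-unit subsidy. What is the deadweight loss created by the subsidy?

Pre-subsidy: 585/7 - (1/7)q = 71.25 + 0.125q gives q* = 46 and p* = 77.
With the rebate, buyers effectively pay pb = ps − 45, where ps is the price sellers receive.
On the curves, pb = 585/7 - (1/7)q and ps = 71.25 + 0.125q; the wedge ps − pb = 45 gives 71.25 + 0.125q − (585/7 - (1/7)q) = 45, so q' = 214.
Then pb = 585/7 − (1/7)·214 = 53 and ps = 71.25 + 0.125·214 = 98.
The subsidy expands output by 214 − 46 = 168 past the efficient level; on those units the gap between marginal cost and willingness to pay runs from 0 up to 45.
DWL = ½ × 45 × 168 = 3780.

Deadweight loss = €3780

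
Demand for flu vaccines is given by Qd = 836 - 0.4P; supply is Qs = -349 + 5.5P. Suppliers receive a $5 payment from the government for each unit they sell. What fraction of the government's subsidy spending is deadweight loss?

DWL / government spending = 55/44694

Pre-subsidy: 836 - 0.4P = -349 + 5.5P gives P* = 11850/59, Q* = 44584/59.
With the subsidy, sellers receive Ps = Pb + 5 for each unit, where Pb is the price buyers pay.
Supply in terms of Pb becomes Qs = -349 + 5.5(Pb + 5) = -321.5 + 5.5Pb. Setting this equal to demand: 836 - 0.4Pb = -321.5 + 5.5Pb, so Pb = 11575/59.
Sellers receive Ps = 11575/59 + 5 = 11870/59; Q' = 836 − 0.4·(11575/59) = 44694/59.
ΔCS = ½(44584/59 + 44694/59)(11850/59 − 11575/59) = 12275725/3481; ΔPS = ½(44584/59 + 44694/59)(11870/59 − 11850/59) = 892780/3481.
Government spending = 5 × 44694/59 = 223470/59.
DWL = ½ × 5 × (44694/59 − 44584/59) = 275/59; fraction = (275/59) / (223470/59) = 55/44694.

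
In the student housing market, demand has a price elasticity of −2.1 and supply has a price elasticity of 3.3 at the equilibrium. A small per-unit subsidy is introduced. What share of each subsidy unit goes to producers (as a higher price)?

Producer share = 7/18

For a small subsidy around the equilibrium, the benefit split depends on the relative slopes, which at a point are proportional to the elasticities.
Buyer share = εs/(εs + |εd|) = 3.3/(3.3 + 2.1) = 11/18; seller share = |εd|/(εs + |εd|) = 7/18.
So producers capture 7/18 of the subsidy.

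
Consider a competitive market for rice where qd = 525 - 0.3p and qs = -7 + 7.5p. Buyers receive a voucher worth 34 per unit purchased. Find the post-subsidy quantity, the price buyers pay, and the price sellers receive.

q' = 13373/26; buyers pay 1385/39; sellers receive 2711/39

Pre-subsidy: 525 - 0.3p = -7 + 7.5p gives p* = 2660/39, q* = 6559/13.
With the rebate, buyers effectively pay pb = ps − 34, where ps is the price sellers receive.
Demand in terms of ps becomes qd = 525 − 0.3(ps − 34) = 535.2 - 0.3ps. Setting this equal to supply: 535.2 - 0.3ps = -7 + 7.5ps, so ps = 2711/39.
Buyers pay pb = 2711/39 − 34 = 1385/39; q' = -7 + 7.5·(2711/39) = 13373/26.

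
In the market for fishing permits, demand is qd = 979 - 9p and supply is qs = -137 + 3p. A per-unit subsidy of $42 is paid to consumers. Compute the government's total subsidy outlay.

Government cost = $9933

Pre-subsidy: 979 - 9p = -137 + 3p gives p* = 93, q* = 142.
With the rebate, buyers effectively pay pb = ps − 42, where ps is the price sellers receive.
Demand in terms of ps becomes qd = 979 − 9(ps − 42) = 1357 - 9ps. Setting this equal to supply: 1357 - 9ps = -137 + 3ps, so ps = 124.5.
Buyers pay pb = 124.5 − 42 = 82.5; q' = -137 + 3·124.5 = 236.5.
Government outlay = subsidy × quantity = 42 × 236.5 = 9933.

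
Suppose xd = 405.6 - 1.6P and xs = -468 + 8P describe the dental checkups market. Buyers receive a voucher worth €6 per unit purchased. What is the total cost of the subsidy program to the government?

Pre-subsidy: 405.6 - 1.6P = -468 + 8P gives P* = 91, x* = 260.
With the rebate, buyers effectively pay Pb = Ps − 6, where Ps is the price sellers receive.
Demand in terms of Ps becomes xd = 405.6 − 1.6(Ps − 6) = 415.2 - 1.6Ps. Setting this equal to supply: 415.2 - 1.6Ps = -468 + 8Ps, so Ps = 92.
Buyers pay Pb = 92 − 6 = 86; x' = -468 + 8·92 = 268.
Government outlay = subsidy × quantity = 6 × 268 = 1608.

Government cost = €1608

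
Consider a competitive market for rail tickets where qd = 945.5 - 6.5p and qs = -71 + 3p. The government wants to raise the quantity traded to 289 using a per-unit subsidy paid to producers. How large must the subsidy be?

At q = 289, invert demand for the buyer price: pb = (945.5 − 289)/6.5 = 101; invert supply for the seller price: ps = (289 − (-71))/3 = 120.
The subsidy must fill the gap: s = ps − pb = 120 − 101 = 19.

Required subsidy s = 19 per unit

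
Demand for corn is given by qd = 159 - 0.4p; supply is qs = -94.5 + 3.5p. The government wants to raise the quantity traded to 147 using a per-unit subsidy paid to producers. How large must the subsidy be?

At q = 147, invert demand for the buyer price: pb = (159 − 147)/0.4 = 30; invert supply for the seller price: ps = (147 − (-94.5))/3.5 = 69.
The subsidy must fill the gap: s = ps − pb = 69 − 30 = 39.

Required subsidy s = 39 per unit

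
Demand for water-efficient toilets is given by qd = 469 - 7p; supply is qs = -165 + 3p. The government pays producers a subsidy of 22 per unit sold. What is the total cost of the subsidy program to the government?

Pre-subsidy: 469 - 7p = -165 + 3p gives p* = 63.4, q* = 25.2.
With the subsidy, sellers receive ps = pb + 22 for each unit, where pb is the price buyers pay.
Supply in terms of pb becomes qs = -165 + 3(pb + 22) = -99 + 3pb. Setting this equal to demand: 469 - 7pb = -99 + 3pb, so pb = 56.8.
Sellers receive ps = 56.8 + 22 = 78.8; q' = 469 − 7·56.8 = 71.4.
Government outlay = subsidy × quantity = 22 × 71.4 = 1570.8.

Government cost = 1570.8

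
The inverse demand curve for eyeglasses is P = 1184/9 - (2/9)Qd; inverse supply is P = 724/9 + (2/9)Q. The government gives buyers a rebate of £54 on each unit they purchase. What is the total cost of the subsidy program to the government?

Government cost = £12771

Pre-subsidy: 1184/9 - (2/9)Q = 724/9 + (2/9)Q gives Q* = 115 and P* = 106.
With the rebate, buyers effectively pay Pb = Ps − 54, where Ps is the price sellers receive.
On the curves, Pb = 1184/9 - (2/9)Q and Ps = 724/9 + (2/9)Q; the wedge Ps − Pb = 54 gives 724/9 + (2/9)Q − (1184/9 - (2/9)Q) = 54, so Q' = 236.5.
Then Pb = 1184/9 − (2/9)·236.5 = 79 and Ps = 724/9 + (2/9)·236.5 = 133.
Government outlay = subsidy × quantity = 54 × 236.5 = 12771.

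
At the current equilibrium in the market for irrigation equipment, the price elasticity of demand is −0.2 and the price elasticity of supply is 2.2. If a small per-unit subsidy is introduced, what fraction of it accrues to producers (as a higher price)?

For a small subsidy around the equilibrium, the benefit split depends on the relative slopes, which at a point are proportional to the elasticities.
Buyer share = εs/(εs + |εd|) = 2.2/(2.2 + 0.2) = 11/12; seller share = |εd|/(εs + |εd|) = 1/12.
So producers capture 1/12 of the subsidy.

Producer share = 1/12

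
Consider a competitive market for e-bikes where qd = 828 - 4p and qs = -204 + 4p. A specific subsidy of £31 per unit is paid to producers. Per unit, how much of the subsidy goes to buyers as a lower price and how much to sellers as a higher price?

Buyers gain £15.5 per unit; sellers gain £15.5 per unit

Pre-subsidy: 828 - 4p = -204 + 4p gives p* = 129, q* = 312.
With the subsidy, sellers receive ps = pb + 31 for each unit, where pb is the price buyers pay.
Supply in terms of pb becomes qs = -204 + 4(pb + 31) = -80 + 4pb. Setting this equal to demand: 828 - 4pb = -80 + 4pb, so pb = 113.5.
Sellers receive ps = 113.5 + 31 = 144.5; q' = 828 − 4·113.5 = 374.
Buyers' price falls by p* − pb = 129 − 113.5 = 15.5; sellers' price rises by ps − p* = 144.5 − 129 = 15.5.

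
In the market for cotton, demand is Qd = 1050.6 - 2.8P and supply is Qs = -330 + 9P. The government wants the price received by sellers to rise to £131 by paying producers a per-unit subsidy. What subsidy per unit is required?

At a seller price of 131, quantity supplied is -330 + 9·131 = 849.
Buyers absorb 849 only when they pay Pb with 1050.6 − 2.8·Pb = 849, i.e. Pb = 72.
s = Ps − Pb = 131 − 72 = 59.

Required subsidy s = £59 per unit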